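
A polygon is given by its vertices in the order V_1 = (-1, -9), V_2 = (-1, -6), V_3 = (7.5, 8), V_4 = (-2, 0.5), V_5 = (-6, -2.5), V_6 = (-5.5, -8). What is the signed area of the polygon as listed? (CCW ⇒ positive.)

Apply the shoelace (surveyor's) formula: 2A = Σ (x_i·y_{i+1} − x_{i+1}·y_i), indices taken mod 6.
Cross-terms: -3, 37, 19.75, 8, 34.25, 41.5  ⇒  Σ = 137.5
Signed area = Σ/2 = 68.75 (positive ⇒ counter-clockwise traversal).

68.75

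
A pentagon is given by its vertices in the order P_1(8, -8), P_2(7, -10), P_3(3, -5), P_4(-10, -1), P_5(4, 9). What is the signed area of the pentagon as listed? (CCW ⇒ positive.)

Σ = (-24) + (-5) + (-53) + (-86) + (-104) = -272
Signed area = Σ/2 = -136 (negative ⇒ clockwise traversal).

-136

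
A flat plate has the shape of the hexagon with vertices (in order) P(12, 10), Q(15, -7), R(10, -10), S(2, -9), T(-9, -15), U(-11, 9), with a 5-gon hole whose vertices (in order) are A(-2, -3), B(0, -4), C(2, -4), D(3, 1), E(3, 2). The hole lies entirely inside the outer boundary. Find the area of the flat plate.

Outer boundary:
Apply the surveyor's formula: 2A = Σ (x_i·y_{i+1} − x_{i+1}·y_i), indices taken mod 6.
Σ = (-234) + (-80) + (-70) + (-111) + (-246) + (-218) = -959
Area = |Σ|/2 = 479.5.
Hole:
Σ = (8) + (8) + (14) + (3) + (-5) = 28
Area = |Σ|/2 = 14.
Net area = 479.5 − 14 = 465.5.

465.5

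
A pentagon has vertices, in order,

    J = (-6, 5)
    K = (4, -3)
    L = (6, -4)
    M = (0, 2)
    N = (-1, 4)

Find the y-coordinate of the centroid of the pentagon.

47/33

Apply the surveyor's formula. First the cross-terms c_i = x_i·y_{i+1} − x_{i+1}·y_i:
  -2, 2, 12, 2, 19  ⇒  2A = 33, A = 16.5.
Then Σ (y_i + y_{i+1})·c_i = 141, so ȳ = 141 / (6·16.5) = 47/33.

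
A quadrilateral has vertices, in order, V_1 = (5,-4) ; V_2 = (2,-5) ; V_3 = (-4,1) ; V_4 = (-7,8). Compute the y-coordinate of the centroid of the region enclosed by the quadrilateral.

2/9

Apply the shoelace (surveyor's) formula. First the cross-terms c_i = x_i·y_{i+1} − x_{i+1}·y_i:
  -17, -18, -25, -12  ⇒  2A = -72, A = -36.
Then Σ (y_i + y_{i+1})·c_i = -48, so ȳ = -48 / (6·(-36)) = 2/9.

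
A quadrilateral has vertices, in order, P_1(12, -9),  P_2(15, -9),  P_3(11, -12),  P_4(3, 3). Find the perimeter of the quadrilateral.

40

|P_1P_2| = √((3)² + (0)²) = √9 = 3
|P_2P_3| = √((-4)² + (-3)²) = √25 = 5
|P_3P_4| = √((-8)² + (15)²) = √289 = 17
|P_4P_1| = √((9)² + (-12)²) = √225 = 15
Perimeter = 3 + 5 + 17 + 15 = 40.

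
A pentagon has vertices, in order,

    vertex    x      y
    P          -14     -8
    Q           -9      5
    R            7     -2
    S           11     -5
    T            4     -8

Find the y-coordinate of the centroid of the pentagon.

-3.171875

Apply the surveyor's formula. First the cross-terms c_i = x_i·y_{i+1} − x_{i+1}·y_i:
  -142, -17, -13, -68, -144  ⇒  2A = -384, A = -192.
Then Σ (y_i + y_{i+1})·c_i = 3654, so ȳ = 3654 / (6·(-192)) = -3.171875.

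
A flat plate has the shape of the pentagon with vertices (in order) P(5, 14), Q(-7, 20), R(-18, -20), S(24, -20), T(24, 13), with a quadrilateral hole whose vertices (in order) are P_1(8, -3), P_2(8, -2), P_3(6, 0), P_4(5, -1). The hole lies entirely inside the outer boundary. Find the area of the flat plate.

1297

Outer boundary:
Apply the shoelace (surveyor's) formula: 2A = Σ (x_i·y_{i+1} − x_{i+1}·y_i), indices taken mod 5.
Cross-terms: 198, 500, 840, 792, 271  ⇒  Σ = 2601
Area = |Σ|/2 = 1300.5.
Hole:
Σ = (8) + (12) + (-6) + (-7) = 7
Area = |Σ|/2 = 3.5.
Net area = 1300.5 − 3.5 = 1297.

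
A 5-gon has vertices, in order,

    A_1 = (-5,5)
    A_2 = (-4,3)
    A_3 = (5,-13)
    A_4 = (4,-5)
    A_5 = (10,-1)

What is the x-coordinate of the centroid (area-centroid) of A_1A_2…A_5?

2.3

Apply Gauss's area formula. First the cross-terms c_i = x_i·y_{i+1} − x_{i+1}·y_i:
  5, 37, 27, 46, 45  ⇒  2A = 160, A = 80.
Then Σ (x_i + x_{i+1})·c_i = 1104, so x̄ = 1104 / (6·80) = 2.3.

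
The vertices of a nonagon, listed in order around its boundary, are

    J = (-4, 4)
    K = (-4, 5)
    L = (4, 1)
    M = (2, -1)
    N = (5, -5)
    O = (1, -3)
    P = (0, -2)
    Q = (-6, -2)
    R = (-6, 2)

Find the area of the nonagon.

51.5

Apply the surveyor's formula: 2A = Σ (x_i·y_{i+1} − x_{i+1}·y_i), indices taken mod 9.
Σ = (-4) + (-24) + (-6) + (-5) + (-10) + (-2) + (-12) + (-24) + (-16) = -103
Area = |Σ|/2 = 51.5.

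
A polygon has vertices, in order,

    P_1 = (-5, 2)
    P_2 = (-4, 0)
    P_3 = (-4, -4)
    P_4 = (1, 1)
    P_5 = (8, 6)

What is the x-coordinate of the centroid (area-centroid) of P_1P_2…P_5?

-20/51

Apply Gauss's area formula. First the cross-terms c_i = x_i·y_{i+1} − x_{i+1}·y_i:
  8, 16, 0, -2, 46  ⇒  2A = 68, A = 34.
Then Σ (x_i + x_{i+1})·c_i = -80, so x̄ = -80 / (6·34) = -20/51.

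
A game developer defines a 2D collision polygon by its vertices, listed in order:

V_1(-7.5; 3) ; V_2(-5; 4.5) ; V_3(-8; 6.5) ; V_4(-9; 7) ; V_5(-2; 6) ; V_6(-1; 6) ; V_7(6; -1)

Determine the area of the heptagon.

41.625

Σ = (-18.75) + (3.5) + (2.5) + (-40) + (-6) + (-35) + (10.5) = -83.25
Area = |Σ|/2 = 41.625.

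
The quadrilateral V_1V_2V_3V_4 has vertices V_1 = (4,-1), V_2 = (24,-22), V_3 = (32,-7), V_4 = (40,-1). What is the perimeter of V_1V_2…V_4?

|V_1V_2| = √((20)² + (-21)²) = √841 = 29
|V_2V_3| = √((8)² + (15)²) = √289 = 17
|V_3V_4| = √((8)² + (6)²) = √100 = 10
|V_4V_1| = √((-36)² + (0)²) = √1296 = 36
Perimeter = 29 + 17 + 10 + 36 = 92.

92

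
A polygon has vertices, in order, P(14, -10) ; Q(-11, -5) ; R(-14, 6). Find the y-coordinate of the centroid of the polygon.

-3

Apply the shoelace (surveyor's) formula. First the cross-terms c_i = x_i·y_{i+1} − x_{i+1}·y_i:
  -180, -136, 56  ⇒  2A = -260, A = -130.
Then Σ (y_i + y_{i+1})·c_i = 2340, so ȳ = 2340 / (6·(-130)) = -3.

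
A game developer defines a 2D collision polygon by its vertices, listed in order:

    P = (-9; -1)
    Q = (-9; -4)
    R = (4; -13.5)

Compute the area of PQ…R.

19.5

Apply the surveyor's formula: 2A = Σ (x_i·y_{i+1} − x_{i+1}·y_i), indices taken mod 3.
Cross-terms: 27, 137.5, -125.5  ⇒  Σ = 39
Area = |Σ|/2 = 19.5.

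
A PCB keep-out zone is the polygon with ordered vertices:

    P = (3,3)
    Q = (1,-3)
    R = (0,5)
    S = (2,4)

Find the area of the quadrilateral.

Cross-terms: -12, 5, -10, -6  ⇒  Σ = -23
Area = |Σ|/2 = 11.5.

11.5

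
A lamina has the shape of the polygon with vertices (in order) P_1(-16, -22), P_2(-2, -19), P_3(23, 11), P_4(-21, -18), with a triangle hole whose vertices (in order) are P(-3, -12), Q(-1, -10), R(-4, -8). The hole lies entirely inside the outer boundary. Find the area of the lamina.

328

Outer boundary:
Σ = (260) + (415) + (-183) + (174) = 666
Area = |Σ|/2 = 333.
Hole:
Apply the shoelace formula: 2A = Σ (x_i·y_{i+1} − x_{i+1}·y_i), indices taken mod 3.
Cross-terms: 18, -32, 24  ⇒  Σ = 10
Area = |Σ|/2 = 5.
Net area = 333 − 5 = 328.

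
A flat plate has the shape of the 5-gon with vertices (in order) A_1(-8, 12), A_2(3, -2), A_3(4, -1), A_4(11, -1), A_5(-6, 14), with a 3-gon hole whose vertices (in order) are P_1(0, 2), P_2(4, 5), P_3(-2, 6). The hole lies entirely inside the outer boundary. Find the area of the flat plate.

79

Outer boundary:
Σ = (-20) + (5) + (7) + (148) + (40) = 180
Area = |Σ|/2 = 90.
Hole:
Apply the shoelace (surveyor's) formula: 2A = Σ (x_i·y_{i+1} − x_{i+1}·y_i), indices taken mod 3.
P_1→P_2: (0)(5) − (4)(2) = -8
P_2→P_3: (4)(6) − (-2)(5) = 34
P_3→P_1: (-2)(2) − (0)(6) = -4
Σ = 22
Area = |Σ|/2 = 11.
Net area = 90 − 11 = 79.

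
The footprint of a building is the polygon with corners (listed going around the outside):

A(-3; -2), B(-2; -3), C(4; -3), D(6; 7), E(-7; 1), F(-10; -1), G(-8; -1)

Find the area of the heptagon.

78

Apply the shoelace (surveyor's) formula: 2A = Σ (x_i·y_{i+1} − x_{i+1}·y_i), indices taken mod 7.
Cross-terms: 5, 18, 46, 55, 17, 2, 13  ⇒  Σ = 156
Area = |Σ|/2 = 78.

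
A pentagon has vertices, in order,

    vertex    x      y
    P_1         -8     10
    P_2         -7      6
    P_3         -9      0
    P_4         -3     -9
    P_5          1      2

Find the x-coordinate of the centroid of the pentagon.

-1177/279

Apply the shoelace formula. First the cross-terms c_i = x_i·y_{i+1} − x_{i+1}·y_i:
  22, 54, 81, 3, 26  ⇒  2A = 186, A = 93.
Then Σ (x_i + x_{i+1})·c_i = -2354, so x̄ = -2354 / (6·93) = -1177/279.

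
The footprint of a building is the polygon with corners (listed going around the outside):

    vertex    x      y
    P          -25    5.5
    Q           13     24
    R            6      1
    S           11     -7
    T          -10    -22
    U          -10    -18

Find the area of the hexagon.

856.25

Apply the surveyor's formula: 2A = Σ (x_i·y_{i+1} − x_{i+1}·y_i), indices taken mod 6.
Σ = (-671.5) + (-131) + (-53) + (-312) + (-40) + (-505) = -1712.5
Area = |Σ|/2 = 856.25.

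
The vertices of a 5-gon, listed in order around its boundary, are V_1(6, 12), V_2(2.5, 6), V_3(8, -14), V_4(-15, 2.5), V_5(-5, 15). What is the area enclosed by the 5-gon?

Apply Gauss's area formula: 2A = Σ (x_i·y_{i+1} − x_{i+1}·y_i), indices taken mod 5.
Cross-terms: 6, -83, -190, -212.5, -150  ⇒  Σ = -629.5
Area = |Σ|/2 = 314.75.

314.75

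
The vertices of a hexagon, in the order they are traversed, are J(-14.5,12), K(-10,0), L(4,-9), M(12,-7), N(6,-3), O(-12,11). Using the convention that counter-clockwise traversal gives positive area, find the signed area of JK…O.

Apply the surveyor's formula: 2A = Σ (x_i·y_{i+1} − x_{i+1}·y_i), indices taken mod 6.
Σ = (120) + (90) + (80) + (6) + (30) + (15.5) = 341.5
Signed area = Σ/2 = 170.75 (positive ⇒ counter-clockwise traversal).

170.75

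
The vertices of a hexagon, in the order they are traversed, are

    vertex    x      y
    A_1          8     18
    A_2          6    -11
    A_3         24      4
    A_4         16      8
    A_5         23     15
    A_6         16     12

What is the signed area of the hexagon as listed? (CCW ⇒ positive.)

Σ = (-196) + (288) + (128) + (56) + (36) + (192) = 504
Signed area = Σ/2 = 252 (positive ⇒ counter-clockwise traversal).

252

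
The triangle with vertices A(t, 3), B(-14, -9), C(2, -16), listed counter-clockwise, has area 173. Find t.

8

The doubled signed area Σ (x_i y_{i+1} − x_{i+1} y_i) is linear in t.
With t=0 it equals 290; the coefficient of t is 7 (from the two edges through A).
So 7·t + 290 = 2·173 = 346 ⇒ t = 8.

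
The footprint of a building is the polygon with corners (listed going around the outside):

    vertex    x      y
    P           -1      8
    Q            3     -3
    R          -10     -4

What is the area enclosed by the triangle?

Apply the surveyor's formula: 2A = Σ (x_i·y_{i+1} − x_{i+1}·y_i), indices taken mod 3.
Σ = (-21) + (-42) + (-84) = -147
Area = |Σ|/2 = 73.5.

73.5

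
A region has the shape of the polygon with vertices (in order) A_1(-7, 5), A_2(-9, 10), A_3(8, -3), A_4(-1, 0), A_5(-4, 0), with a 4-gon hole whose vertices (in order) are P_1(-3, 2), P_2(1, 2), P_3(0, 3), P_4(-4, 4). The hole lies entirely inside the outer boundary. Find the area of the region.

Outer boundary:
Cross-terms: -25, -53, -3, 0, -20  ⇒  Σ = -101
Area = |Σ|/2 = 50.5.
Hole:
Apply the shoelace formula: 2A = Σ (x_i·y_{i+1} − x_{i+1}·y_i), indices taken mod 4.
P_1→P_2: (-3)(2) − (1)(2) = -8
P_2→P_3: (1)(3) − (0)(2) = 3
P_3→P_4: (0)(4) − (-4)(3) = 12
P_4→P_1: (-4)(2) − (-3)(4) = 4
Σ = 11
Area = |Σ|/2 = 5.5.
Net area = 50.5 − 5.5 = 45.

45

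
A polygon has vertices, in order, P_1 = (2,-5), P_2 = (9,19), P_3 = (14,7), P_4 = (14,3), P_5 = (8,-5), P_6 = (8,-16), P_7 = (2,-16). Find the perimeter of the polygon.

|P_1P_2| = √((7)² + (24)²) = √625 = 25
|P_2P_3| = √((5)² + (-12)²) = √169 = 13
|P_3P_4| = √((0)² + (-4)²) = √16 = 4
|P_4P_5| = √((-6)² + (-8)²) = √100 = 10
|P_5P_6| = √((0)² + (-11)²) = √121 = 11
|P_6P_7| = √((-6)² + (0)²) = √36 = 6
|P_7P_1| = √((0)² + (11)²) = √121 = 11
Perimeter = 25 + 13 + 4 + 10 + 11 + 6 + 11 = 80.

80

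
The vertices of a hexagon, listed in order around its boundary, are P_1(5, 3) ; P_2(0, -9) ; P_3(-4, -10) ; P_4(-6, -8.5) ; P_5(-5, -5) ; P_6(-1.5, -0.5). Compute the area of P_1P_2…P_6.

Apply Gauss's area formula: 2A = Σ (x_i·y_{i+1} − x_{i+1}·y_i), indices taken mod 6.
Σ = (-45) + (-36) + (-26) + (-12.5) + (-5) + (-2) = -126.5
Area = |Σ|/2 = 63.25.

63.25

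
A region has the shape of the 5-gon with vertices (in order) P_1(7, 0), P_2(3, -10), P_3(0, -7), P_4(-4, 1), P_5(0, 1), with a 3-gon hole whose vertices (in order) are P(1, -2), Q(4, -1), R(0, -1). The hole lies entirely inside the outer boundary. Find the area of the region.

Outer boundary:
Apply the shoelace formula: 2A = Σ (x_i·y_{i+1} − x_{i+1}·y_i), indices taken mod 5.
Σ = (-70) + (-21) + (-28) + (-4) + (-7) = -130
Area = |Σ|/2 = 65.
Hole:
Apply the surveyor's formula: 2A = Σ (x_i·y_{i+1} − x_{i+1}·y_i), indices taken mod 3.
Cross-terms: 7, -4, 1  ⇒  Σ = 4
Area = |Σ|/2 = 2.
Net area = 65 − 2 = 63.

63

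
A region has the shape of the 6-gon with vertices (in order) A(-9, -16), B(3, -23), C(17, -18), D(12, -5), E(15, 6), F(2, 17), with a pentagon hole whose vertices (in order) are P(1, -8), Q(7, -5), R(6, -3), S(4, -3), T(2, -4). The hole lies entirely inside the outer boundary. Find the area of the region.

Outer boundary:
Σ = (255) + (337) + (131) + (147) + (243) + (121) = 1234
Area = |Σ|/2 = 617.
Hole:
Apply the shoelace formula: 2A = Σ (x_i·y_{i+1} − x_{i+1}·y_i), indices taken mod 5.
Cross-terms: 51, 9, -6, -10, -12  ⇒  Σ = 32
Area = |Σ|/2 = 16.
Net area = 617 − 16 = 601.

601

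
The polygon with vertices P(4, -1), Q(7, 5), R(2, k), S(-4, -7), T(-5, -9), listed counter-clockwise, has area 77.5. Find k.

10

Write out the shoelace sum; only the two edges meeting at R involve k:
2·Area = [(7·k − 2·5) + (2·(-7) − (-4)·k)] + 69
       = 11·k + 45 = 155
⇒ k = 10.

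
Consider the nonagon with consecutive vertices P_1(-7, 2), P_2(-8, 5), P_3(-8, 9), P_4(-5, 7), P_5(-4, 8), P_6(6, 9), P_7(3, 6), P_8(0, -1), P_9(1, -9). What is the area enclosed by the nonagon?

106

Σ = (-19) + (-32) + (-11) + (-12) + (-84) + (9) + (-3) + (1) + (-61) = -212
Area = |Σ|/2 = 106.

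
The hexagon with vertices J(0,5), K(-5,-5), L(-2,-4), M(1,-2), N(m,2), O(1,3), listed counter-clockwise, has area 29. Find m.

The doubled signed area Σ (x_i y_{i+1} − x_{i+1} y_i) is linear in m.
With m=0 it equals 48; the coefficient of m is 5 (from the two edges through N).
So 5·m + 48 = 2·29 = 58 ⇒ m = 2.

2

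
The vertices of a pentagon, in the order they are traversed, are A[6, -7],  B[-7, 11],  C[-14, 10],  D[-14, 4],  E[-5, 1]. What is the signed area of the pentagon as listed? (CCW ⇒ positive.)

110

Σ = (17) + (84) + (84) + (6) + (29) = 220
Signed area = Σ/2 = 110 (positive ⇒ counter-clockwise traversal).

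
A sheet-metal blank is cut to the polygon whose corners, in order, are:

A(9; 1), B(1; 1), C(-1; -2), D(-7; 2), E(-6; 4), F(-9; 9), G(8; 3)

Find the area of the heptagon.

80.5

Apply Gauss's area formula: 2A = Σ (x_i·y_{i+1} − x_{i+1}·y_i), indices taken mod 7.
Σ = (8) + (-1) + (-16) + (-16) + (-18) + (-99) + (-19) = -161
Area = |Σ|/2 = 80.5.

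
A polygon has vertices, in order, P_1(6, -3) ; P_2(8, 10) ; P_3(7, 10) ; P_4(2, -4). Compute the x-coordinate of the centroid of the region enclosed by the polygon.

Apply the shoelace formula. First the cross-terms c_i = x_i·y_{i+1} − x_{i+1}·y_i:
  84, 10, -48, 18  ⇒  2A = 64, A = 32.
Then Σ (x_i + x_{i+1})·c_i = 1038, so x̄ = 1038 / (6·32) = 5.40625.

5.40625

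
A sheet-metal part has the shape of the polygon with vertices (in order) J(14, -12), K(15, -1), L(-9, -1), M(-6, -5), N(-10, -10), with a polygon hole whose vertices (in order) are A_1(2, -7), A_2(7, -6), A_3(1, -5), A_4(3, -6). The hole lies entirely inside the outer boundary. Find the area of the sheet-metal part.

221.5

Outer boundary:
Apply Gauss's area formula: 2A = Σ (x_i·y_{i+1} − x_{i+1}·y_i), indices taken mod 5.
J→K: (14)(-1) − (15)(-12) = 166
K→L: (15)(-1) − (-9)(-1) = -24
L→M: (-9)(-5) − (-6)(-1) = 39
M→N: (-6)(-10) − (-10)(-5) = 10
N→J: (-10)(-12) − (14)(-10) = 260
Σ = 451
Area = |Σ|/2 = 225.5.
Hole:
Σ = (37) + (-29) + (9) + (-9) = 8
Area = |Σ|/2 = 4.
Net area = 225.5 − 4 = 221.5.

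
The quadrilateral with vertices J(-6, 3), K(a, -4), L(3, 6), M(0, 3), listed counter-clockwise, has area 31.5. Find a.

Write out the shoelace sum; only the two edges meeting at K involve a:
2·Area = [((-6)·(-4) − a·3) + (a·6 − 3·(-4))] + 27
       = 3·a + 63 = 63
⇒ a = 0.

0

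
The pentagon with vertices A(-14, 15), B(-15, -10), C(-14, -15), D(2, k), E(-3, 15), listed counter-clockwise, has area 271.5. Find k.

12

The doubled signed area Σ (x_i y_{i+1} − x_{i+1} y_i) is linear in k.
With k=0 it equals 675; the coefficient of k is -11 (from the two edges through D).
So -11·k + 675 = 2·271.5 = 543 ⇒ k = 12.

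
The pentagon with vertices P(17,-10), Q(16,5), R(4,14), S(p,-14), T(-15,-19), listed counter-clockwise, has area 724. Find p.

Write out the shoelace sum; only the two edges meeting at S involve p:
2·Area = [(4·(-14) − p·14) + (p·(-19) − (-15)·(-14))] + 922
       = -33·p + 656 = 1448
⇒ p = -24.

-24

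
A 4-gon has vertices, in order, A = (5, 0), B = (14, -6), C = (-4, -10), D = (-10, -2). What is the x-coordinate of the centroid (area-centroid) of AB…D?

27/23

Apply the shoelace formula. First the cross-terms c_i = x_i·y_{i+1} − x_{i+1}·y_i:
  -30, -164, -92, 10  ⇒  2A = -276, A = -138.
Then Σ (x_i + x_{i+1})·c_i = -972, so x̄ = -972 / (6·(-138)) = 27/23.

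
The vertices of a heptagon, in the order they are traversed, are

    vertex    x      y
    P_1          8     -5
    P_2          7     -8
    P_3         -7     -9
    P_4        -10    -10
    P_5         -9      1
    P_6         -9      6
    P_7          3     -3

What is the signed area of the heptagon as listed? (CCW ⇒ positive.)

-147.5

Apply the surveyor's formula: 2A = Σ (x_i·y_{i+1} − x_{i+1}·y_i), indices taken mod 7.
P_1→P_2: (8)(-8) − (7)(-5) = -29
P_2→P_3: (7)(-9) − (-7)(-8) = -119
P_3→P_4: (-7)(-10) − (-10)(-9) = -20
P_4→P_5: (-10)(1) − (-9)(-10) = -100
P_5→P_6: (-9)(6) − (-9)(1) = -45
P_6→P_7: (-9)(-3) − (3)(6) = 9
P_7→P_1: (3)(-5) − (8)(-3) = 9
Σ = -295
Signed area = Σ/2 = -147.5 (negative ⇒ clockwise traversal).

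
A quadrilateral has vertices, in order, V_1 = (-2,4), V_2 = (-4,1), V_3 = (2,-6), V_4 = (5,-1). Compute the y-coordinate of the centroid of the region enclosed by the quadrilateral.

-91/123

Apply the shoelace formula. First the cross-terms c_i = x_i·y_{i+1} − x_{i+1}·y_i:
  14, 22, 28, 18  ⇒  2A = 82, A = 41.
Then Σ (y_i + y_{i+1})·c_i = -182, so ȳ = -182 / (6·41) = -91/123.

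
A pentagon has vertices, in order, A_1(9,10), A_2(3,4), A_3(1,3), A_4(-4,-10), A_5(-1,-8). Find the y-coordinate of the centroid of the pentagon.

Apply the shoelace formula. First the cross-terms c_i = x_i·y_{i+1} − x_{i+1}·y_i:
  6, 5, 2, 22, 62  ⇒  2A = 97, A = 48.5.
Then Σ (y_i + y_{i+1})·c_i = -167, so ȳ = -167 / (6·48.5) = -167/291.

-167/291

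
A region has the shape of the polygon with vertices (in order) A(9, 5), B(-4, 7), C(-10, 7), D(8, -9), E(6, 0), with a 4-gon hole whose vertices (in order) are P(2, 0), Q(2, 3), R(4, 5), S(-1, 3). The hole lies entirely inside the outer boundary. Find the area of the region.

Outer boundary:
Apply Gauss's area formula: 2A = Σ (x_i·y_{i+1} − x_{i+1}·y_i), indices taken mod 5.
Σ = (83) + (42) + (34) + (54) + (30) = 243
Area = |Σ|/2 = 121.5.
Hole:
Apply the shoelace (surveyor's) formula: 2A = Σ (x_i·y_{i+1} − x_{i+1}·y_i), indices taken mod 4.
P→Q: (2)(3) − (2)(0) = 6
Q→R: (2)(5) − (4)(3) = -2
R→S: (4)(3) − (-1)(5) = 17
S→P: (-1)(0) − (2)(3) = -6
Σ = 15
Area = |Σ|/2 = 7.5.
Net area = 121.5 − 7.5 = 114.

114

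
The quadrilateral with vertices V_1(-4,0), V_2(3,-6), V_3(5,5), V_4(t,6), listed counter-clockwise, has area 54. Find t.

3

The doubled signed area Σ (x_i y_{i+1} − x_{i+1} y_i) is linear in t.
With t=0 it equals 123; the coefficient of t is -5 (from the two edges through V_4).
So -5·t + 123 = 2·54 = 108 ⇒ t = 3.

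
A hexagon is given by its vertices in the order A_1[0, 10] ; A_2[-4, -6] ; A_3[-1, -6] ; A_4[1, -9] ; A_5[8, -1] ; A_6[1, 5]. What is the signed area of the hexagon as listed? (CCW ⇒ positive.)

97.5

Apply Gauss's area formula: 2A = Σ (x_i·y_{i+1} − x_{i+1}·y_i), indices taken mod 6.
A_1→A_2: (0)(-6) − (-4)(10) = 40
A_2→A_3: (-4)(-6) − (-1)(-6) = 18
A_3→A_4: (-1)(-9) − (1)(-6) = 15
A_4→A_5: (1)(-1) − (8)(-9) = 71
A_5→A_6: (8)(5) − (1)(-1) = 41
A_6→A_1: (1)(10) − (0)(5) = 10
Σ = 195
Signed area = Σ/2 = 97.5 (positive ⇒ counter-clockwise traversal).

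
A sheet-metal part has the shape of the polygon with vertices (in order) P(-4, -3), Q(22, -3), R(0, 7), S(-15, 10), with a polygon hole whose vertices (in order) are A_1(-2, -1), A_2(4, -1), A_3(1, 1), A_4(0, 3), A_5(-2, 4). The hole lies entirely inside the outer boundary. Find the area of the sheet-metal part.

Outer boundary:
Σ = (78) + (154) + (105) + (85) = 422
Area = |Σ|/2 = 211.
Hole:
Σ = (6) + (5) + (3) + (6) + (10) = 30
Area = |Σ|/2 = 15.
Net area = 211 − 15 = 196.

196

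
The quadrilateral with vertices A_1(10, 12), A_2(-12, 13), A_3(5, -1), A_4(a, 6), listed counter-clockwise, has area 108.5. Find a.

Write out the shoelace sum; only the two edges meeting at A_4 involve a:
2·Area = [(5·6 − a·(-1)) + (a·12 − 10·6)] + 221
       = 13·a + 191 = 217
⇒ a = 2.

2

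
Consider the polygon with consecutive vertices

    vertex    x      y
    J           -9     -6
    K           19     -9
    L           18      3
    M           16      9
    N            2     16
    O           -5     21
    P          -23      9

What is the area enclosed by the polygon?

772.5

Apply the surveyor's formula: 2A = Σ (x_i·y_{i+1} − x_{i+1}·y_i), indices taken mod 7.
J→K: (-9)(-9) − (19)(-6) = 195
K→L: (19)(3) − (18)(-9) = 219
L→M: (18)(9) − (16)(3) = 114
M→N: (16)(16) − (2)(9) = 238
N→O: (2)(21) − (-5)(16) = 122
O→P: (-5)(9) − (-23)(21) = 438
P→J: (-23)(-6) − (-9)(9) = 219
Σ = 1545
Area = |Σ|/2 = 772.5.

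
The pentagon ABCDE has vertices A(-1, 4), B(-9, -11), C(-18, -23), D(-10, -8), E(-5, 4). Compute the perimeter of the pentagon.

|AB| = √((-8)² + (-15)²) = √289 = 17
|BC| = √((-9)² + (-12)²) = √225 = 15
|CD| = √((8)² + (15)²) = √289 = 17
|DE| = √((5)² + (12)²) = √169 = 13
|EA| = √((4)² + (0)²) = √16 = 4
Perimeter = 17 + 15 + 17 + 13 + 4 = 66.

66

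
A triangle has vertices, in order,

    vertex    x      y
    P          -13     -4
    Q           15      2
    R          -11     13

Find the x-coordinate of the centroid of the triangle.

Apply the shoelace formula. First the cross-terms c_i = x_i·y_{i+1} − x_{i+1}·y_i:
  34, 217, 213  ⇒  2A = 464, A = 232.
Then Σ (x_i + x_{i+1})·c_i = -4176, so x̄ = -4176 / (6·232) = -3.

-3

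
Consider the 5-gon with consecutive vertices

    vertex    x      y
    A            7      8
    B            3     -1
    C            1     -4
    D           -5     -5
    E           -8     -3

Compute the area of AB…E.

Cross-terms: -31, -11, -25, -25, -43  ⇒  Σ = -135
Area = |Σ|/2 = 67.5.

67.5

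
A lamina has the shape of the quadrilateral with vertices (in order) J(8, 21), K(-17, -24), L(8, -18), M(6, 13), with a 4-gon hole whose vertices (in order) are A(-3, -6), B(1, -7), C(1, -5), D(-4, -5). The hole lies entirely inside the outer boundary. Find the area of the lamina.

Outer boundary:
Σ = (165) + (498) + (212) + (22) = 897
Area = |Σ|/2 = 448.5.
Hole:
Apply the shoelace formula: 2A = Σ (x_i·y_{i+1} − x_{i+1}·y_i), indices taken mod 4.
Cross-terms: 27, 2, -25, 9  ⇒  Σ = 13
Area = |Σ|/2 = 6.5.
Net area = 448.5 − 6.5 = 442.

442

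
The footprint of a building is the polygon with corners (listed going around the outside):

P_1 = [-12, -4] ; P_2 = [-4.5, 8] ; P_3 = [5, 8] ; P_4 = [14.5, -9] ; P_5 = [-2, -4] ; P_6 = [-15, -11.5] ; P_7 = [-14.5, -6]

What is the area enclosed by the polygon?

277.375

Σ = (-114) + (-76) + (-161) + (-76) + (-37) + (-76.75) + (-14) = -554.75
Area = |Σ|/2 = 277.375.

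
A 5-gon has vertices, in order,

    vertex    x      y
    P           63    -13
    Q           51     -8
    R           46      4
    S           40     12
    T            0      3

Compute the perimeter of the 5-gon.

142

|PQ| = √((-12)² + (5)²) = √169 = 13
|QR| = √((-5)² + (12)²) = √169 = 13
|RS| = √((-6)² + (8)²) = √100 = 10
|ST| = √((-40)² + (-9)²) = √1681 = 41
|TP| = √((63)² + (-16)²) = √4225 = 65
Perimeter = 13 + 13 + 10 + 41 + 65 = 142.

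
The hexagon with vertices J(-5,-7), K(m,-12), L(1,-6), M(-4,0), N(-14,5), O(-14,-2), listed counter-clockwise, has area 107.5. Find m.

1

The doubled signed area Σ (x_i y_{i+1} − x_{i+1} y_i) is linear in m.
With m=0 it equals 214; the coefficient of m is 1 (from the two edges through K).
So 1·m + 214 = 2·107.5 = 215 ⇒ m = 1.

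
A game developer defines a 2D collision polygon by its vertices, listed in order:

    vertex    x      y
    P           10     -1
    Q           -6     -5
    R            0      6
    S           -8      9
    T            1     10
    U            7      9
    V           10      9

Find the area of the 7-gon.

160.5

Apply the shoelace formula: 2A = Σ (x_i·y_{i+1} − x_{i+1}·y_i), indices taken mod 7.
P→Q: (10)(-5) − (-6)(-1) = -56
Q→R: (-6)(6) − (0)(-5) = -36
R→S: (0)(9) − (-8)(6) = 48
S→T: (-8)(10) − (1)(9) = -89
T→U: (1)(9) − (7)(10) = -61
U→V: (7)(9) − (10)(9) = -27
V→P: (10)(-1) − (10)(9) = -100
Σ = -321
Area = |Σ|/2 = 160.5.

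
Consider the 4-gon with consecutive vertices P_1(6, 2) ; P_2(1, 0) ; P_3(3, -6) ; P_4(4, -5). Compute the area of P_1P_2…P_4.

19.5

Apply Gauss's area formula: 2A = Σ (x_i·y_{i+1} − x_{i+1}·y_i), indices taken mod 4.
Cross-terms: -2, -6, 9, 38  ⇒  Σ = 39
Area = |Σ|/2 = 19.5.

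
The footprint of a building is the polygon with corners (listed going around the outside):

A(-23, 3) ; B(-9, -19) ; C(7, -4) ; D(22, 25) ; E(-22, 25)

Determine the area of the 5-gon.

Apply the surveyor's formula: 2A = Σ (x_i·y_{i+1} − x_{i+1}·y_i), indices taken mod 5.
Σ = (464) + (169) + (263) + (1100) + (509) = 2505
Area = |Σ|/2 = 1252.5.

1252.5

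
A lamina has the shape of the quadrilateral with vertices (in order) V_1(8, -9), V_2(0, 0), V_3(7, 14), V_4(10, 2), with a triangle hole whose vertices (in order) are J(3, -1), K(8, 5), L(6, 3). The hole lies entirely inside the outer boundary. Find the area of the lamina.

115

Outer boundary:
Cross-terms: 0, 0, -126, -106  ⇒  Σ = -232
Area = |Σ|/2 = 116.
Hole:
Apply the surveyor's formula: 2A = Σ (x_i·y_{i+1} − x_{i+1}·y_i), indices taken mod 3.
Σ = (23) + (-6) + (-15) = 2
Area = |Σ|/2 = 1.
Net area = 116 − 1 = 115.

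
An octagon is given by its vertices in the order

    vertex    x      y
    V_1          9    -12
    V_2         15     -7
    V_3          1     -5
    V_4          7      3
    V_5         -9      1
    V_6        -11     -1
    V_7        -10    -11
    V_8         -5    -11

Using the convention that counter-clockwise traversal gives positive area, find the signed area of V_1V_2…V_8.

233

Apply the shoelace formula: 2A = Σ (x_i·y_{i+1} − x_{i+1}·y_i), indices taken mod 8.
Cross-terms: 117, -68, 38, 34, 20, 111, 55, 159  ⇒  Σ = 466
Signed area = Σ/2 = 233 (positive ⇒ counter-clockwise traversal).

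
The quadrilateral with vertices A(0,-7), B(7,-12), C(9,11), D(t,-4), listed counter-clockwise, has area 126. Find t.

The doubled signed area Σ (x_i y_{i+1} − x_{i+1} y_i) is linear in t.
With t=0 it equals 198; the coefficient of t is -18 (from the two edges through D).
So -18·t + 198 = 2·126 = 252 ⇒ t = -3.

-3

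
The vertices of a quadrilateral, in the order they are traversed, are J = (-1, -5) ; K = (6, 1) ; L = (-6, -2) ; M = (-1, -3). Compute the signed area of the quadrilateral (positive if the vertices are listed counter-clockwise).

20.5

Apply Gauss's area formula: 2A = Σ (x_i·y_{i+1} − x_{i+1}·y_i), indices taken mod 4.
Cross-terms: 29, -6, 16, 2  ⇒  Σ = 41
Signed area = Σ/2 = 20.5 (positive ⇒ counter-clockwise traversal).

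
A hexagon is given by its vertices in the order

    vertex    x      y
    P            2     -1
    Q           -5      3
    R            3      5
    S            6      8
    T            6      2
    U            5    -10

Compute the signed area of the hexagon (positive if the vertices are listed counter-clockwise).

Σ = (1) + (-34) + (-6) + (-36) + (-70) + (15) = -130
Signed area = Σ/2 = -65 (negative ⇒ clockwise traversal).

-65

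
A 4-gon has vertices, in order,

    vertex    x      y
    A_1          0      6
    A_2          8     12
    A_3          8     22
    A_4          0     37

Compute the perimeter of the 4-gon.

68

|A_1A_2| = √((8)² + (6)²) = √100 = 10
|A_2A_3| = √((0)² + (10)²) = √100 = 10
|A_3A_4| = √((-8)² + (15)²) = √289 = 17
|A_4A_1| = √((0)² + (-31)²) = √961 = 31
Perimeter = 10 + 10 + 17 + 31 = 68.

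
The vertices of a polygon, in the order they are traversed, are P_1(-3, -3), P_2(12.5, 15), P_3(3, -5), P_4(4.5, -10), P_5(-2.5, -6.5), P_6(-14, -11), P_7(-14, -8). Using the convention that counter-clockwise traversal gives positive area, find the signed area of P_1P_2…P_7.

Apply Gauss's area formula: 2A = Σ (x_i·y_{i+1} − x_{i+1}·y_i), indices taken mod 7.
Σ = (-7.5) + (-107.5) + (-7.5) + (-54.25) + (-63.5) + (-42) + (18) = -264.25
Signed area = Σ/2 = -132.125 (negative ⇒ clockwise traversal).

-132.125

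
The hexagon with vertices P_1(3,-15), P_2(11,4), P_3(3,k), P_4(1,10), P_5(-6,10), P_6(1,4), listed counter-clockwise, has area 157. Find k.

The doubled signed area Σ (x_i y_{i+1} − x_{i+1} y_i) is linear in k.
With k=0 it equals 204; the coefficient of k is 10 (from the two edges through P_3).
So 10·k + 204 = 2·157 = 314 ⇒ k = 11.

11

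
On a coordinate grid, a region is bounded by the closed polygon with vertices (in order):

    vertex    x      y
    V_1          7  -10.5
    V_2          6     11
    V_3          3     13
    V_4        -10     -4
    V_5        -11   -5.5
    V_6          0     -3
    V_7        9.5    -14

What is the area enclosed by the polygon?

Σ = (140) + (45) + (118) + (11) + (33) + (28.5) + (-1.75) = 373.75
Area = |Σ|/2 = 186.875.

186.875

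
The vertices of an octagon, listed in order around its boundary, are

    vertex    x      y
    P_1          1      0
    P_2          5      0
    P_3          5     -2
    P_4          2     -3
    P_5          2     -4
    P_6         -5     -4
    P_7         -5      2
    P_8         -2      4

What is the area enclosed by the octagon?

50.5

Σ = (0) + (-10) + (-11) + (-2) + (-28) + (-30) + (-16) + (-4) = -101
Area = |Σ|/2 = 50.5.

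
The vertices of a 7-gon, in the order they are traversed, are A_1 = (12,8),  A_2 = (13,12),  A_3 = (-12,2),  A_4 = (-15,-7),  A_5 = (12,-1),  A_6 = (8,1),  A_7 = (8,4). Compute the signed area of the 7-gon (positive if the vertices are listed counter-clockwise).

Σ = (40) + (170) + (114) + (99) + (20) + (24) + (16) = 483
Signed area = Σ/2 = 241.5 (positive ⇒ counter-clockwise traversal).

241.5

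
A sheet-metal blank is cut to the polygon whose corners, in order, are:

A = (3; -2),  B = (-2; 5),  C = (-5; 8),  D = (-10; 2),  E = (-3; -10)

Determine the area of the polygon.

116

Apply the shoelace (surveyor's) formula: 2A = Σ (x_i·y_{i+1} − x_{i+1}·y_i), indices taken mod 5.
A→B: (3)(5) − (-2)(-2) = 11
B→C: (-2)(8) − (-5)(5) = 9
C→D: (-5)(2) − (-10)(8) = 70
D→E: (-10)(-10) − (-3)(2) = 106
E→A: (-3)(-2) − (3)(-10) = 36
Σ = 232
Area = |Σ|/2 = 116.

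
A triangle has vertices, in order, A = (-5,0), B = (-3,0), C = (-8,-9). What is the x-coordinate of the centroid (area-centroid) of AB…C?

Apply Gauss's area formula. First the cross-terms c_i = x_i·y_{i+1} − x_{i+1}·y_i:
  0, 27, -45  ⇒  2A = -18, A = -9.
Then Σ (x_i + x_{i+1})·c_i = 288, so x̄ = 288 / (6·(-9)) = -16/3.

-16/3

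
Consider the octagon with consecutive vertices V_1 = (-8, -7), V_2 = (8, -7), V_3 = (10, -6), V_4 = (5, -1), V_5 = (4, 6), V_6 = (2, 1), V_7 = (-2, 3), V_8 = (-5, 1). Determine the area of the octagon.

Cross-terms: 112, 22, 20, 34, -8, 8, 13, 43  ⇒  Σ = 244
Area = |Σ|/2 = 122.

122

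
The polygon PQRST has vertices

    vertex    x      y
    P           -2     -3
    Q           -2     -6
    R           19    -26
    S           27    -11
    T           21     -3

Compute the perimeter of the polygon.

|PQ| = √((0)² + (-3)²) = √9 = 3
|QR| = √((21)² + (-20)²) = √841 = 29
|RS| = √((8)² + (15)²) = √289 = 17
|ST| = √((-6)² + (8)²) = √100 = 10
|TP| = √((-23)² + (0)²) = √529 = 23
Perimeter = 3 + 29 + 17 + 10 + 23 = 82.

82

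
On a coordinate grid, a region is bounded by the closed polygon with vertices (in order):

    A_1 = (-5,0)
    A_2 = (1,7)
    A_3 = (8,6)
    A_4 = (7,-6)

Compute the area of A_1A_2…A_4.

Apply the shoelace (surveyor's) formula: 2A = Σ (x_i·y_{i+1} − x_{i+1}·y_i), indices taken mod 4.
Σ = (-35) + (-50) + (-90) + (-30) = -205
Area = |Σ|/2 = 102.5.

102.5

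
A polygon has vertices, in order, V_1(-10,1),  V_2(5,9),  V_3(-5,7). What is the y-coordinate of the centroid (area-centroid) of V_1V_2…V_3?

17/3

Apply the shoelace formula. First the cross-terms c_i = x_i·y_{i+1} − x_{i+1}·y_i:
  -95, 80, 65  ⇒  2A = 50, A = 25.
Then Σ (y_i + y_{i+1})·c_i = 850, so ȳ = 850 / (6·25) = 17/3.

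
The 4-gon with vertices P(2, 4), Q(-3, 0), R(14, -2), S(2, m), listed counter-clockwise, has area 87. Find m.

The doubled signed area Σ (x_i y_{i+1} − x_{i+1} y_i) is linear in m.
With m=0 it equals 30; the coefficient of m is 12 (from the two edges through S).
So 12·m + 30 = 2·87 = 174 ⇒ m = 12.

12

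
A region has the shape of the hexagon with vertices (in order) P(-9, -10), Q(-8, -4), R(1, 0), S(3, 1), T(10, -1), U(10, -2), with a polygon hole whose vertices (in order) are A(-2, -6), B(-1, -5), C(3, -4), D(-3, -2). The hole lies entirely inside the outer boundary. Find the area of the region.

Outer boundary:
Apply Gauss's area formula: 2A = Σ (x_i·y_{i+1} − x_{i+1}·y_i), indices taken mod 6.
Σ = (-44) + (4) + (1) + (-13) + (-10) + (-118) = -180
Area = |Σ|/2 = 90.
Hole:
Apply the surveyor's formula: 2A = Σ (x_i·y_{i+1} − x_{i+1}·y_i), indices taken mod 4.
Σ = (4) + (19) + (-18) + (14) = 19
Area = |Σ|/2 = 9.5.
Net area = 90 − 9.5 = 80.5.

80.5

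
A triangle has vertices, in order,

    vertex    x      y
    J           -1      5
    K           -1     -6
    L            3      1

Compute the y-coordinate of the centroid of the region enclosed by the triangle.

0

Apply the shoelace (surveyor's) formula. First the cross-terms c_i = x_i·y_{i+1} − x_{i+1}·y_i:
  11, 17, 16  ⇒  2A = 44, A = 22.
Then Σ (y_i + y_{i+1})·c_i = 0, so ȳ = 0 / (6·22) = 0.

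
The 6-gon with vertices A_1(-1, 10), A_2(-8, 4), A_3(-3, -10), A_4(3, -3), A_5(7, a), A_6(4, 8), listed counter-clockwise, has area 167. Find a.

The doubled signed area Σ (x_i y_{i+1} − x_{i+1} y_i) is linear in a.
With a=0 it equals 332; the coefficient of a is -1 (from the two edges through A_5).
So -1·a + 332 = 2·167 = 334 ⇒ a = -2.

-2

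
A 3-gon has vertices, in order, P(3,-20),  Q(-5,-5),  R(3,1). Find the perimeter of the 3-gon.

|PQ| = √((-8)² + (15)²) = √289 = 17
|QR| = √((8)² + (6)²) = √100 = 10
|RP| = √((0)² + (-21)²) = √441 = 21
Perimeter = 17 + 10 + 21 = 48.

48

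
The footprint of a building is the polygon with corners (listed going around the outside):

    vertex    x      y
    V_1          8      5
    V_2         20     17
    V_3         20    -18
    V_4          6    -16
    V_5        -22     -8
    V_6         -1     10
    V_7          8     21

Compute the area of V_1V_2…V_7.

Apply the surveyor's formula: 2A = Σ (x_i·y_{i+1} − x_{i+1}·y_i), indices taken mod 7.
Σ = (36) + (-700) + (-212) + (-400) + (-228) + (-101) + (-128) = -1733
Area = |Σ|/2 = 866.5.

866.5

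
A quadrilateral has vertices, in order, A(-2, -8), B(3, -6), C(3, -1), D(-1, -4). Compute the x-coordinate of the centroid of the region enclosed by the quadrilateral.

50/57

Apply Gauss's area formula. First the cross-terms c_i = x_i·y_{i+1} − x_{i+1}·y_i:
  36, 15, -13, 0  ⇒  2A = 38, A = 19.
Then Σ (x_i + x_{i+1})·c_i = 100, so x̄ = 100 / (6·19) = 50/57.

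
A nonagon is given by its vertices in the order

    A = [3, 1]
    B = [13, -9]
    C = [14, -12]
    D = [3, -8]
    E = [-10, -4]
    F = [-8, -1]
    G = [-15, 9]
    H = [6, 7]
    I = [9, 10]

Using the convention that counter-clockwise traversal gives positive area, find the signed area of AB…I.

-265

Apply the shoelace formula: 2A = Σ (x_i·y_{i+1} − x_{i+1}·y_i), indices taken mod 9.
A→B: (3)(-9) − (13)(1) = -40
B→C: (13)(-12) − (14)(-9) = -30
C→D: (14)(-8) − (3)(-12) = -76
D→E: (3)(-4) − (-10)(-8) = -92
E→F: (-10)(-1) − (-8)(-4) = -22
F→G: (-8)(9) − (-15)(-1) = -87
G→H: (-15)(7) − (6)(9) = -159
H→I: (6)(10) − (9)(7) = -3
I→A: (9)(1) − (3)(10) = -21
Σ = -530
Signed area = Σ/2 = -265 (negative ⇒ clockwise traversal).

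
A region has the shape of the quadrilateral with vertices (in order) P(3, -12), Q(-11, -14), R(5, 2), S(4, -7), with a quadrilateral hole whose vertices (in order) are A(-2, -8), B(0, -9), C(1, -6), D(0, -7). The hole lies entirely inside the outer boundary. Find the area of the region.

Outer boundary:
Cross-terms: -174, 48, -43, -27  ⇒  Σ = -196
Area = |Σ|/2 = 98.
Hole:
Σ = (18) + (9) + (-7) + (-14) = 6
Area = |Σ|/2 = 3.
Net area = 98 − 3 = 95.

95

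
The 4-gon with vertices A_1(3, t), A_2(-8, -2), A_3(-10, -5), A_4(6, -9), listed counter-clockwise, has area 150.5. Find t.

Write out the shoelace sum; only the two edges meeting at A_1 involve t:
2·Area = [(6·t − 3·(-9)) + (3·(-2) − (-8)·t)] + 140
       = 14·t + 161 = 301
⇒ t = 10.

10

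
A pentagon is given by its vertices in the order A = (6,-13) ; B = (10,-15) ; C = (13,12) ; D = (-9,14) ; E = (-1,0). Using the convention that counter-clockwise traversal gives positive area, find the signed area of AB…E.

336

Apply the surveyor's formula: 2A = Σ (x_i·y_{i+1} − x_{i+1}·y_i), indices taken mod 5.
Cross-terms: 40, 315, 290, 14, 13  ⇒  Σ = 672
Signed area = Σ/2 = 336 (positive ⇒ counter-clockwise traversal).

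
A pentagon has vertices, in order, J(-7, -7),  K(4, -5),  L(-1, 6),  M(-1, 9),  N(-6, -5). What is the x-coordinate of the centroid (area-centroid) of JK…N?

Apply Gauss's area formula. First the cross-terms c_i = x_i·y_{i+1} − x_{i+1}·y_i:
  63, 19, -3, 59, 7  ⇒  2A = 145, A = 72.5.
Then Σ (x_i + x_{i+1})·c_i = -630, so x̄ = -630 / (6·72.5) = -42/29.

-42/29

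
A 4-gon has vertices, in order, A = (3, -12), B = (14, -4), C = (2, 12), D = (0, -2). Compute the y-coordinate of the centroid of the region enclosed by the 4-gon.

Apply the shoelace formula. First the cross-terms c_i = x_i·y_{i+1} − x_{i+1}·y_i:
  156, 176, -4, 6  ⇒  2A = 334, A = 167.
Then Σ (y_i + y_{i+1})·c_i = -1212, so ȳ = -1212 / (6·167) = -202/167.

-202/167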